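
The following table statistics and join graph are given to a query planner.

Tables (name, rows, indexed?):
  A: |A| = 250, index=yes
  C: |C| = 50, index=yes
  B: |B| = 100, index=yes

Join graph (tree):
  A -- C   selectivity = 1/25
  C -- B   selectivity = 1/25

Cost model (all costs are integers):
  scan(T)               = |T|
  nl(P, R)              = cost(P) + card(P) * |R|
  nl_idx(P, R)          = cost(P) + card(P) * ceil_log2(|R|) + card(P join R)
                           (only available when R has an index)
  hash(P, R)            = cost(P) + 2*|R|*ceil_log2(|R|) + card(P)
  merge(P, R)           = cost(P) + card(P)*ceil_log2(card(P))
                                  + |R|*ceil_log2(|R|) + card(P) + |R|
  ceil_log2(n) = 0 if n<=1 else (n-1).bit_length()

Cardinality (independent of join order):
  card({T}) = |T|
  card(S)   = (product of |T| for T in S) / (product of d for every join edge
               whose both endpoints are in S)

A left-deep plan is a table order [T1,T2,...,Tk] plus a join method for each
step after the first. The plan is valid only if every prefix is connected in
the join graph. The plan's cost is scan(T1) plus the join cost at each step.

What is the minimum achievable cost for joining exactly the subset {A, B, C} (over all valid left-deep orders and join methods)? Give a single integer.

Selinger DP over subsets of {A,B,C}:
  {A}: scan cost=250, card=250
  {C}: scan cost=50, card=50
  {B}: scan cost=100, card=100
  {AC}: card=500; try (A,nl_idx)→950, (C,hash)→1100, (C,nl_idx)→2250, (A,merge)→2650, (C,merge)→2850, (A,hash)→4100 …(+2); best=950 via (A,nl_idx)
  {BC}: card=200; try (B,nl_idx)→600, (C,hash)→800, (C,nl_idx)→900, (B,merge)→1200, (C,merge)→1250, (B,hash)→1500 …(+2); best=600 via (B,nl_idx)
  {ABC}: card=2000; try (B,hash)→2850, (A,nl_idx)→4200, (A,merge)→4650, (A,hash)→4800, (B,nl_idx)→6450, (B,merge)→6750 …(+2); best=2850 via (B,hash)

2850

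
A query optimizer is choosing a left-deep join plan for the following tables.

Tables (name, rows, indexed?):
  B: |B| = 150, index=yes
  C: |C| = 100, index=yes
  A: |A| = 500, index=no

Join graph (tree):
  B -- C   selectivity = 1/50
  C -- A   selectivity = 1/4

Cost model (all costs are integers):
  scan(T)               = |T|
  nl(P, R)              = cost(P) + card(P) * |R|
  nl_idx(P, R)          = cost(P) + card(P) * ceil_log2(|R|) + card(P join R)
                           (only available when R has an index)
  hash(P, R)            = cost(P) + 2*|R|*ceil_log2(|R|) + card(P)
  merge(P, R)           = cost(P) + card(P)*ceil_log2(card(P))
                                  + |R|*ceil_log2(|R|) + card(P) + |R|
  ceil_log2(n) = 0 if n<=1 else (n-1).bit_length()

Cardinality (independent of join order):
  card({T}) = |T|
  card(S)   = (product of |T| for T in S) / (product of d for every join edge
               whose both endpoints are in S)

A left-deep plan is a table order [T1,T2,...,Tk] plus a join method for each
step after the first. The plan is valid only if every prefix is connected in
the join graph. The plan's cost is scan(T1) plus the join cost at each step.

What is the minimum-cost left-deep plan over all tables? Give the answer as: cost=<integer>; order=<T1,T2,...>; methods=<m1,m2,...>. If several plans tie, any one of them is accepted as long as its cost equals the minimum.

cost=9200; order=C,B,A; methods=nl_idx,merge

Selinger DP (subsets sized 1..n):
  {B}: scan cost=150, card=150
  {C}: scan cost=100, card=100
  {A}: scan cost=500, card=500
  {BC}: card=300; try (B,nl_idx)→1200, (C,nl_idx)→1500, (C,hash)→1700, (B,merge)→2250, (C,merge)→2300, (B,hash)→2600 …(+2); best=1200 via (B,nl_idx)
  {AC}: card=12500; try (C,hash)→2400, (A,merge)→5900, (C,merge)→6300, (A,hash)→9200, (C,nl_idx)→16500, (A,nl)→50100 …(+1); best=2400 via (C,hash)
  {ABC}: card=37500; try (A,merge)→9200, (A,hash)→10500, (B,hash)→17300, (B,nl_idx)→139900, (A,nl)→151200, (B,merge)→191250 …(+1); best=9200 via (A,merge)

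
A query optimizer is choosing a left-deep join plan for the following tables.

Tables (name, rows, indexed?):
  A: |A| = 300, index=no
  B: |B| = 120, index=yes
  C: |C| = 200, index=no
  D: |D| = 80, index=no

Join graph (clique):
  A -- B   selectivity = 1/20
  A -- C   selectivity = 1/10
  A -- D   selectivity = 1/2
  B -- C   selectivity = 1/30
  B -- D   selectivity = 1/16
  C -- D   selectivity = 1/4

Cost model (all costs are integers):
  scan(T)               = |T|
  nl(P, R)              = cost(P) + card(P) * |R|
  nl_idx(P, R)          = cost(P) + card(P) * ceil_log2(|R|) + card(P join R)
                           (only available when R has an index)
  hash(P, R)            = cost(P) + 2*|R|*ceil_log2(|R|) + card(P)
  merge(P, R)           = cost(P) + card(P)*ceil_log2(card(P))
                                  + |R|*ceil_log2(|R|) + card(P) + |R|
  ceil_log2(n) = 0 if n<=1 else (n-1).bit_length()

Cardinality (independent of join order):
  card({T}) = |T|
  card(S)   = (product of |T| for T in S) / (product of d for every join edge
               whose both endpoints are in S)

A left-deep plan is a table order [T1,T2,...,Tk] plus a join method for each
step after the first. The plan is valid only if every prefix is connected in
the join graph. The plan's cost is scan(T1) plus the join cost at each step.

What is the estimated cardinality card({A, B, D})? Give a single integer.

4500

Tables in S: A(300), B(120), D(80)
Edges inside S: A-B(d=20), A-D(d=2), B-D(d=16)
numerator = 300 * 120 * 80 = 2880000
denominator = 20 * 2 * 16 = 640
card(S) = 2880000 / 640 = 4500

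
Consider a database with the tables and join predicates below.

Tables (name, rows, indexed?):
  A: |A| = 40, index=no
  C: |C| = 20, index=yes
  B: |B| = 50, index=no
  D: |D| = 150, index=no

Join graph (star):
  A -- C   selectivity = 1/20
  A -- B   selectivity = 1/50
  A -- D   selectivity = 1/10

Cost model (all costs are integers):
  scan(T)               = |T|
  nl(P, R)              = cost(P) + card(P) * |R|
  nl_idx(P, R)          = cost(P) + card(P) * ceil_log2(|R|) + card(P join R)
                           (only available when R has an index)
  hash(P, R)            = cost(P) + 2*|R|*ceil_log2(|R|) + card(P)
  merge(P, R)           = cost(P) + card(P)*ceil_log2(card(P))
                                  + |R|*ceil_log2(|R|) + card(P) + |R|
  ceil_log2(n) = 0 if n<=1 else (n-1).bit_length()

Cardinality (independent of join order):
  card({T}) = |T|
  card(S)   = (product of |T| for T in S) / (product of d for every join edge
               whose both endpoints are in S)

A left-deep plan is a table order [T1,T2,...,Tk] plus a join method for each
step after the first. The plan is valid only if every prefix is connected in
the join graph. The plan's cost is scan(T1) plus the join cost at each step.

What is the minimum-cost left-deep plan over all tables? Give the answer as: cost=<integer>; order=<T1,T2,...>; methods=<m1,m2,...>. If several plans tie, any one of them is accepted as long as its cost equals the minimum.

Selinger DP (subsets sized 1..n):
  {A}: scan cost=40, card=40
  {C}: scan cost=20, card=20
  {B}: scan cost=50, card=50
  {D}: scan cost=150, card=150
  {AC}: card=40; try (C,hash)→280, (C,nl_idx)→280, (A,merge)→420, (C,merge)→440, (A,hash)→520, (A,nl)→820 …(+1); best=280 via (C,hash)
  {AB}: card=40; try (A,hash)→580, (B,merge)→670, (B,hash)→680, (A,merge)→680, (B,nl)→2040, (A,nl)→2050; best=580 via (A,hash)
  {AD}: card=600; try (A,hash)→780, (D,merge)→1670, (A,merge)→1780, (D,hash)→2480, (D,nl)→6040, (A,nl)→6150; best=780 via (A,hash)
  {ABC}: card=40; try (C,hash)→820, (C,nl_idx)→820, (B,merge)→910, (B,hash)→920, (C,merge)→980, (C,nl)→1380 …(+1); best=820 via (C,hash)
  {ACD}: card=600; try (C,hash)→1580, (D,merge)→1910, (D,hash)→2720, (C,nl_idx)→4380, (D,nl)→6280, (C,merge)→7500 …(+1); best=1580 via (C,hash)
  {ABD}: card=600; try (B,hash)→1980, (D,merge)→2210, (D,hash)→3020, (D,nl)→6580, (B,merge)→7730, (B,nl)→30780; best=1980 via (B,hash)
  {ABCD}: card=600; try (D,merge)→2450, (C,hash)→2780, (B,hash)→2780, (D,hash)→3260, (C,nl_idx)→5580, (D,nl)→6820 …(+4); best=2450 via (D,merge)

cost=2450; order=B,A,C,D; methods=hash,hash,merge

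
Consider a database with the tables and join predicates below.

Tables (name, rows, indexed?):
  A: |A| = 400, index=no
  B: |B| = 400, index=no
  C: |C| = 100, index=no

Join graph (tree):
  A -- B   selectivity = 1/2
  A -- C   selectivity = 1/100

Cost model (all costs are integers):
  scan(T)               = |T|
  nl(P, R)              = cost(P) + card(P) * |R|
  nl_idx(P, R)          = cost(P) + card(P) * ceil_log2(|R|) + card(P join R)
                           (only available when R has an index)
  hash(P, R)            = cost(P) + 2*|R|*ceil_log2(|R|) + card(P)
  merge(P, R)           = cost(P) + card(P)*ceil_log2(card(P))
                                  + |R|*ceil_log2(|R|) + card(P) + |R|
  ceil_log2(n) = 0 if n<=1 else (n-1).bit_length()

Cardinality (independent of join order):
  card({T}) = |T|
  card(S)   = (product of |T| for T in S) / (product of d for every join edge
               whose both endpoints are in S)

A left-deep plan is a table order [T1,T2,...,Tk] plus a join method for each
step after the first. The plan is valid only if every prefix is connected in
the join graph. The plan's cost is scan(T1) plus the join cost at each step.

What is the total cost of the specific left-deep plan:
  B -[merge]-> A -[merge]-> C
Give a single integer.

step 1: scan B: cost=400, card=400
step 2: join A via merge
    card(P join A) = 400*400/(2) = 80000
    cost = 400 + 400*9 + 400*9 + 400 + 400 = 8400
step 3: join C via merge
    card(P join C) = 80000*100/(100) = 80000
    cost = 8400 + 80000*17 + 100*7 + 80000 + 100 = 1449200

1449200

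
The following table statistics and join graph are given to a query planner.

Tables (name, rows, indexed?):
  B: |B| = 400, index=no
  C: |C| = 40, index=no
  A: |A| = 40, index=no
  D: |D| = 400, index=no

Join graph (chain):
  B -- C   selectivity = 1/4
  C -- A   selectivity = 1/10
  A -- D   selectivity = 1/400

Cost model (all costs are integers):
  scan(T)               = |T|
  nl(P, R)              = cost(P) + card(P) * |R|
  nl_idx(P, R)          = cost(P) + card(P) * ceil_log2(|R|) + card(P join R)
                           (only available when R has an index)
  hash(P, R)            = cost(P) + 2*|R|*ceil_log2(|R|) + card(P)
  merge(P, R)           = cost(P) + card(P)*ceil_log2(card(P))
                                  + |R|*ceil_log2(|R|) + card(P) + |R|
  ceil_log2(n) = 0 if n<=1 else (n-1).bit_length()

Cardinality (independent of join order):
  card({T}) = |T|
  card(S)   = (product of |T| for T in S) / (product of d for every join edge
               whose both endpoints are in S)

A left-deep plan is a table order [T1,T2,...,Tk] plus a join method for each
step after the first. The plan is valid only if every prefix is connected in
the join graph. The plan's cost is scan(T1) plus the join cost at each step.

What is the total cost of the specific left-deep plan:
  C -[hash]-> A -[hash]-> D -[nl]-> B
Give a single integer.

71920

step 1: scan C: cost=40, card=40
step 2: join A via hash
    card(P join A) = 40*40/(10) = 160
    cost = 40 + 2*40*6 + 40 = 560
step 3: join D via hash
    card(P join D) = 160*400/(400) = 160
    cost = 560 + 2*400*9 + 160 = 7920
step 4: join B via nl
    card(P join B) = 160*400/(4) = 16000
    cost = 7920 + 160*400 = 71920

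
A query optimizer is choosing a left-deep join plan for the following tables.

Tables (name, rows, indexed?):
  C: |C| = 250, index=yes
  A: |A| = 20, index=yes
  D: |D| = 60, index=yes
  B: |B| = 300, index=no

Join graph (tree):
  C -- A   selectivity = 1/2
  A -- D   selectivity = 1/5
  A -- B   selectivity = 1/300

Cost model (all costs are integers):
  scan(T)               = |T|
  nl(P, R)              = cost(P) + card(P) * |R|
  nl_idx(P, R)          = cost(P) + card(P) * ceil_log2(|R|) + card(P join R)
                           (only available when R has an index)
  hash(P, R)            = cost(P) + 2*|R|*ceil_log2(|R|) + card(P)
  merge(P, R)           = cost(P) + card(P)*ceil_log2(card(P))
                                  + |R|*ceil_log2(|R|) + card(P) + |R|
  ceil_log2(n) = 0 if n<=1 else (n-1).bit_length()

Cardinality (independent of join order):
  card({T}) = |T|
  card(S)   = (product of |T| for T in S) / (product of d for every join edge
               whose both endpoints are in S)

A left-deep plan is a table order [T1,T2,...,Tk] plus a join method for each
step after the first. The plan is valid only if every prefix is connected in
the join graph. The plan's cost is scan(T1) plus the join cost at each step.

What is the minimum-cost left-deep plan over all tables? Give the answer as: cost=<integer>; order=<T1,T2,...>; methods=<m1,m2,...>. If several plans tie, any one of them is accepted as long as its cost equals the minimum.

cost=5400; order=B,A,D,C; methods=hash,nl_idx,hash

Selinger DP (subsets sized 1..n):
  {C}: scan cost=250, card=250
  {A}: scan cost=20, card=20
  {D}: scan cost=60, card=60
  {B}: scan cost=300, card=300
  {AC}: card=2500; try (A,hash)→700, (C,merge)→2390, (A,merge)→2620, (C,nl_idx)→2680, (A,nl_idx)→4000, (C,hash)→4040 …(+2); best=700 via (A,hash)
  {AD}: card=240; try (A,hash)→320, (D,nl_idx)→380, (D,merge)→560, (A,merge)→600, (A,nl_idx)→600, (D,hash)→760 …(+2); best=320 via (A,hash)
  {AB}: card=20; try (A,hash)→800, (A,nl_idx)→1820, (B,merge)→3140, (A,merge)→3420, (B,hash)→5440, (B,nl)→6020 …(+1); best=800 via (A,hash)
  {ACD}: card=30000; try (D,hash)→3920, (C,hash)→4560, (C,merge)→4730, (C,nl_idx)→32240, (D,merge)→33620, (D,nl_idx)→45700 …(+2); best=3920 via (D,hash)
  {ABC}: card=2500; try (C,merge)→3170, (C,nl_idx)→3460, (C,hash)→4820, (C,nl)→5800, (B,hash)→8600, (B,merge)→36200 …(+1); best=3170 via (C,merge)
  {ABD}: card=240; try (D,nl_idx)→1160, (D,merge)→1340, (D,hash)→1540, (D,nl)→2000, (B,merge)→5480, (B,hash)→5960 …(+1); best=1160 via (D,nl_idx)
  {ABCD}: card=30000; try (C,hash)→5400, (C,merge)→5570, (D,hash)→6390, (C,nl_idx)→33080, (D,merge)→36090, (B,hash)→39320 …(+5); best=5400 via (C,hash)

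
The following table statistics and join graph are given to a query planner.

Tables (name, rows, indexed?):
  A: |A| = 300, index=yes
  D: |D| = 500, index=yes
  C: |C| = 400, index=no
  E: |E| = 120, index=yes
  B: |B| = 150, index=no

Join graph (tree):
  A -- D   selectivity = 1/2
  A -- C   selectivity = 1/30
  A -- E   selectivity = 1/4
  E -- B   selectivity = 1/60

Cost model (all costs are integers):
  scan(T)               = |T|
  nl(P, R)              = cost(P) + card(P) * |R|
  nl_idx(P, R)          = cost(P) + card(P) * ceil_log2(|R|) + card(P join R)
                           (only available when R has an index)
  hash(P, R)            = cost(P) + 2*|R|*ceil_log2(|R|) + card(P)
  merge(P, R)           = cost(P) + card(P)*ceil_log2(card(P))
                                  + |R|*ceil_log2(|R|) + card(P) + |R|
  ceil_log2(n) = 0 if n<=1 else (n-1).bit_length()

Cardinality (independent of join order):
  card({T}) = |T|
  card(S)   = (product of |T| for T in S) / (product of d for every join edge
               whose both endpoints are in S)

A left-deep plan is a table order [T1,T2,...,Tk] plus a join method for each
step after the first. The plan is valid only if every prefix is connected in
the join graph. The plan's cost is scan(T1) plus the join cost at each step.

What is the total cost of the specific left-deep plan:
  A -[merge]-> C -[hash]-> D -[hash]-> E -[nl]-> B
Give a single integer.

4501021980

step 1: scan A: cost=300, card=300
step 2: join C via merge
    card(P join C) = 300*400/(30) = 4000
    cost = 300 + 300*9 + 400*9 + 300 + 400 = 7300
step 3: join D via hash
    card(P join D) = 4000*500/(2) = 1000000
    cost = 7300 + 2*500*9 + 4000 = 20300
step 4: join E via hash
    card(P join E) = 1000000*120/(4) = 30000000
    cost = 20300 + 2*120*7 + 1000000 = 1021980
step 5: join B via nl
    card(P join B) = 30000000*150/(60) = 75000000
    cost = 1021980 + 30000000*150 = 4501021980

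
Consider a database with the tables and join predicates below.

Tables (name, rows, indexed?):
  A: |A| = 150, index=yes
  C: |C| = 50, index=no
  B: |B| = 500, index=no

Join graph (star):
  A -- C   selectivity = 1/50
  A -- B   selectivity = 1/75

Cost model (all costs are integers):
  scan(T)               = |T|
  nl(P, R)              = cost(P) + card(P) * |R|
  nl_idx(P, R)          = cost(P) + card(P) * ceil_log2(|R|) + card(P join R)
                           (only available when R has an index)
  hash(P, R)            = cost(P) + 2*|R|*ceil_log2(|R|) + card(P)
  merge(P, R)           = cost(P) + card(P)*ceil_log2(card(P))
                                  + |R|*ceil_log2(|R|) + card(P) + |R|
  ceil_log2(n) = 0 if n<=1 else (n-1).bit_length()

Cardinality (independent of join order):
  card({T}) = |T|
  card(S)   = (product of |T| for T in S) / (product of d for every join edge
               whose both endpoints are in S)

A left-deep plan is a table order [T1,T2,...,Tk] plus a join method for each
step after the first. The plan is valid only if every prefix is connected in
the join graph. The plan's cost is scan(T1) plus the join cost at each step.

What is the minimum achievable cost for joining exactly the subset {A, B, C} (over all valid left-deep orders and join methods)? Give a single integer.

5000

Selinger DP over subsets of {A,B,C}:
  {A}: scan cost=150, card=150
  {C}: scan cost=50, card=50
  {B}: scan cost=500, card=500
  {AC}: card=150; try (A,nl_idx)→600, (C,hash)→900, (A,merge)→1750, (C,merge)→1850, (A,hash)→2500, (A,nl)→7550 …(+1); best=600 via (A,nl_idx)
  {AB}: card=1000; try (A,hash)→3400, (A,nl_idx)→5500, (B,merge)→6500, (A,merge)→6850, (B,hash)→9300, (B,nl)→75150 …(+1); best=3400 via (A,hash)
  {ABC}: card=1000; try (C,hash)→5000, (B,merge)→6950, (B,hash)→9750, (C,merge)→14750, (C,nl)→53400, (B,nl)→75600; best=5000 via (C,hash)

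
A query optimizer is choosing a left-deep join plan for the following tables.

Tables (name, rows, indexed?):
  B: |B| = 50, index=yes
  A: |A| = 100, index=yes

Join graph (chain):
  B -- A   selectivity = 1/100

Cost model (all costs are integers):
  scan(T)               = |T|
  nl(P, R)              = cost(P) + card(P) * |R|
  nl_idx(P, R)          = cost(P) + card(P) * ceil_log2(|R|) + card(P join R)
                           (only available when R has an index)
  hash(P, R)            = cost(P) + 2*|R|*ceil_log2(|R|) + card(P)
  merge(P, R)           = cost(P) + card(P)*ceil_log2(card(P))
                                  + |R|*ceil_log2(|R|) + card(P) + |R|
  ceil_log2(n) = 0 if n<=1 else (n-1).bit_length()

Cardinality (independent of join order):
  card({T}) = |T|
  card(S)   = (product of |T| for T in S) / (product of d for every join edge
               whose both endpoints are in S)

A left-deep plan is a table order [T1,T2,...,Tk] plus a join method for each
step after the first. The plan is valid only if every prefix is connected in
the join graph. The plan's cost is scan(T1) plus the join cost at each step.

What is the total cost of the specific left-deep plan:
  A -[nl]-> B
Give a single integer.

5100

step 1: scan A: cost=100, card=100
step 2: join B via nl
    card(P join B) = 100*50/(100) = 50
    cost = 100 + 100*50 = 5100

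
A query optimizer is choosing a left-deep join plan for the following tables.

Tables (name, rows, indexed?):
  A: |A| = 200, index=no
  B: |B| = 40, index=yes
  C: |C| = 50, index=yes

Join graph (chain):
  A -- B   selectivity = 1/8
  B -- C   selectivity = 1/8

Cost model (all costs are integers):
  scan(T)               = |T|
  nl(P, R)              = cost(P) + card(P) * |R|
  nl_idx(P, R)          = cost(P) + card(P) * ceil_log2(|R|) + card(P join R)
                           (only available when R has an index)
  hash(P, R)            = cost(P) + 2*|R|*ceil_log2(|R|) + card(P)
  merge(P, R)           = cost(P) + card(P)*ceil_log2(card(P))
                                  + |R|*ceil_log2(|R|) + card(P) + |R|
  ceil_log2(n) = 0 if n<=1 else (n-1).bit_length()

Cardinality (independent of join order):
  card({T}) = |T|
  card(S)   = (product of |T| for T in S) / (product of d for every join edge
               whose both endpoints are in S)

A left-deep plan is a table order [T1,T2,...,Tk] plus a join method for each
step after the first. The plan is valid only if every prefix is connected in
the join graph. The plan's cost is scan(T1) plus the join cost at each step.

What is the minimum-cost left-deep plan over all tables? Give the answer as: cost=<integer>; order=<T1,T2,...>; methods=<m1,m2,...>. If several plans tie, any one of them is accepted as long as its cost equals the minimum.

cost=2480; order=A,B,C; methods=hash,hash

Selinger DP (subsets sized 1..n):
  {A}: scan cost=200, card=200
  {B}: scan cost=40, card=40
  {C}: scan cost=50, card=50
  {AB}: card=1000; try (B,hash)→880, (A,merge)→2120, (B,merge)→2280, (B,nl_idx)→2400, (A,hash)→3280, (A,nl)→8040 …(+1); best=880 via (B,hash)
  {BC}: card=250; try (C,nl_idx)→530, (B,hash)→580, (B,nl_idx)→600, (C,merge)→670, (C,hash)→680, (B,merge)→680 …(+2); best=530 via (C,nl_idx)
  {ABC}: card=6250; try (C,hash)→2480, (A,hash)→3980, (A,merge)→4580, (C,merge)→12230, (C,nl_idx)→13130, (A,nl)→50530 …(+1); best=2480 via (C,hash)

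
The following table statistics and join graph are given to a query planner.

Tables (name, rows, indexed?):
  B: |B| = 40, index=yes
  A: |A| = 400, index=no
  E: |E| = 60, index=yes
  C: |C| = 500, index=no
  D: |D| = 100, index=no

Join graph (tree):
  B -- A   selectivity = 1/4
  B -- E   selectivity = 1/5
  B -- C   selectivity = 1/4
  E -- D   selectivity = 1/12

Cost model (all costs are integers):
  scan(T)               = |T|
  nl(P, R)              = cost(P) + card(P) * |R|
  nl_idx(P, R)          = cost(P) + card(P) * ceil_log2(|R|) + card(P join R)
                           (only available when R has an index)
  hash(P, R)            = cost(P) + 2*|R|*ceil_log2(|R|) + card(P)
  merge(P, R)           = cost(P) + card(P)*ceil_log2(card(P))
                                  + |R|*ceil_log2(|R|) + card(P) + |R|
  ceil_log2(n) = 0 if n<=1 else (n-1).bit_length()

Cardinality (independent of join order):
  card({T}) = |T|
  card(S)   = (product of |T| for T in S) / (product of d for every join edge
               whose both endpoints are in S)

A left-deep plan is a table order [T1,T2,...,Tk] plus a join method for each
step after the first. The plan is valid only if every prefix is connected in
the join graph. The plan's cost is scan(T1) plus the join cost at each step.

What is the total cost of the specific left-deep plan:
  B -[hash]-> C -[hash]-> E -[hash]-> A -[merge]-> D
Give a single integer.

step 1: scan B: cost=40, card=40
step 2: join C via hash
    card(P join C) = 40*500/(4) = 5000
    cost = 40 + 2*500*9 + 40 = 9080
step 3: join E via hash
    card(P join E) = 5000*60/(5) = 60000
    cost = 9080 + 2*60*6 + 5000 = 14800
step 4: join A via hash
    card(P join A) = 60000*400/(4) = 6000000
    cost = 14800 + 2*400*9 + 60000 = 82000
step 5: join D via merge
    card(P join D) = 6000000*100/(12) = 50000000
    cost = 82000 + 6000000*23 + 100*7 + 6000000 + 100 = 144082800

144082800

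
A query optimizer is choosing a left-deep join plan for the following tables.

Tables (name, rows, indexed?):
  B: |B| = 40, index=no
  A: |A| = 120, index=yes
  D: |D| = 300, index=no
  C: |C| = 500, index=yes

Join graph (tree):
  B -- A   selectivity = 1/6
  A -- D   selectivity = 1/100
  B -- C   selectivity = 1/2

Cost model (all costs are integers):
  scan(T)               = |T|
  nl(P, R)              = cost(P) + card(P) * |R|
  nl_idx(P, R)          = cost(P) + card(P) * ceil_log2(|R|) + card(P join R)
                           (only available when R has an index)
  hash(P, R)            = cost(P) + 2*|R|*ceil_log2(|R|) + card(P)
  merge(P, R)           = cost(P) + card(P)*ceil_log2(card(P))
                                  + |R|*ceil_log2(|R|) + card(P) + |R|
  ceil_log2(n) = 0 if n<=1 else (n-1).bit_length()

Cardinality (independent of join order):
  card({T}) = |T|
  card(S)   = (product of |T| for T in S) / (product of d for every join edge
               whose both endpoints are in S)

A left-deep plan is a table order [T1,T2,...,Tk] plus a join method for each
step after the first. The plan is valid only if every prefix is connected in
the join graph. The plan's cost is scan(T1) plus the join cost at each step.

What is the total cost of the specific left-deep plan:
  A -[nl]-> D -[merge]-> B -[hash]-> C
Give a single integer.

step 1: scan A: cost=120, card=120
step 2: join D via nl
    card(P join D) = 120*300/(100) = 360
    cost = 120 + 120*300 = 36120
step 3: join B via merge
    card(P join B) = 360*40/(6) = 2400
    cost = 36120 + 360*9 + 40*6 + 360 + 40 = 40000
step 4: join C via hash
    card(P join C) = 2400*500/(2) = 600000
    cost = 40000 + 2*500*9 + 2400 = 51400

51400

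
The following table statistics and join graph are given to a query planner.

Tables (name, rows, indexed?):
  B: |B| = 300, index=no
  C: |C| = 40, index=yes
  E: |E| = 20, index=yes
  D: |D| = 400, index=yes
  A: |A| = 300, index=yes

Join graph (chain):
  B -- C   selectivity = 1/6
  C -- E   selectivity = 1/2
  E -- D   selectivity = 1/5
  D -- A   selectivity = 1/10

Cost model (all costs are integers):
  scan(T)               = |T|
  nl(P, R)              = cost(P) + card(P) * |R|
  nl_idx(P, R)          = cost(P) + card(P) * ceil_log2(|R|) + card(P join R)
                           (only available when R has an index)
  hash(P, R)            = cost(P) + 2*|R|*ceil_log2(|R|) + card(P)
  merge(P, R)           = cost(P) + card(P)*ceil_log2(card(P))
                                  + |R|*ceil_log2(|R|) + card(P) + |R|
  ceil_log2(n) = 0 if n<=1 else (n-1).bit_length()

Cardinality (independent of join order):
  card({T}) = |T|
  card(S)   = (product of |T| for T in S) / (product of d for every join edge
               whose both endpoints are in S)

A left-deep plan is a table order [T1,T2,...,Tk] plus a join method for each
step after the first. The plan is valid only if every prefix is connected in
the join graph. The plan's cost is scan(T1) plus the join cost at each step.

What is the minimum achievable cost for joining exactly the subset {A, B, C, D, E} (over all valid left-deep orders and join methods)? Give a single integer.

1005880

Selinger DP over subsets of {A,B,C,D,E}:
  {B}: scan cost=300, card=300
  {C}: scan cost=40, card=40
  {E}: scan cost=20, card=20
  {D}: scan cost=400, card=400
  {A}: scan cost=300, card=300
  {BC}: card=2000; try (C,hash)→1080, (B,merge)→3320, (C,merge)→3580, (C,nl_idx)→4100, (B,hash)→5480, (B,nl)→12040 …(+1); best=1080 via (C,hash)
  {CE}: card=400; try (E,hash)→280, (C,merge)→420, (E,merge)→440, (C,hash)→520, (C,nl_idx)→540, (E,nl_idx)→640 …(+2); best=280 via (E,hash)
  {DE}: card=1600; try (E,hash)→1000, (D,nl_idx)→1800, (E,nl_idx)→4000, (D,merge)→4140, (E,merge)→4520, (D,hash)→7240 …(+2); best=1000 via (E,hash)
  {AD}: card=12000; try (A,hash)→6200, (D,merge)→7300, (A,merge)→7400, (D,hash)→7800, (D,nl_idx)→15000, (A,nl_idx)→16000 …(+2); best=6200 via (A,hash)
  {BCE}: card=20000; try (E,hash)→3280, (B,hash)→6080, (B,merge)→7280, (E,merge)→25200, (E,nl_idx)→31080, (E,nl)→41080 …(+1); best=3280 via (E,hash)
  {CDE}: card=32000; try (C,hash)→3080, (D,hash)→7880, (D,merge)→8280, (C,merge)→20480, (D,nl_idx)→35880, (C,nl_idx)→42600 …(+2); best=3080 via (C,hash)
  {ADE}: card=48000; try (A,hash)→8000, (E,hash)→18400, (A,merge)→23200, (A,nl_idx)→63400, (E,nl_idx)→114200, (E,merge)→186320 …(+2); best=8000 via (A,hash)
  {BCDE}: card=1600000; try (D,hash)→30480, (B,hash)→40480, (D,merge)→327280, (B,merge)→518080, (D,nl_idx)→1783280, (D,nl)→8003280 …(+1); best=30480 via (D,hash)
  {ACDE}: card=960000; try (A,hash)→40480, (C,hash)→56480, (A,merge)→518080, (C,merge)→824280, (A,nl_idx)→1251080, (C,nl_idx)→1256000 …(+2); best=40480 via (A,hash)
  {ABCDE}: card=48000000; try (B,hash)→1005880, (A,hash)→1635880, (B,merge)→20203480, (A,merge)→35233480, (A,nl_idx)→62430480, (B,nl)→288040480 …(+1); best=1005880 via (B,hash)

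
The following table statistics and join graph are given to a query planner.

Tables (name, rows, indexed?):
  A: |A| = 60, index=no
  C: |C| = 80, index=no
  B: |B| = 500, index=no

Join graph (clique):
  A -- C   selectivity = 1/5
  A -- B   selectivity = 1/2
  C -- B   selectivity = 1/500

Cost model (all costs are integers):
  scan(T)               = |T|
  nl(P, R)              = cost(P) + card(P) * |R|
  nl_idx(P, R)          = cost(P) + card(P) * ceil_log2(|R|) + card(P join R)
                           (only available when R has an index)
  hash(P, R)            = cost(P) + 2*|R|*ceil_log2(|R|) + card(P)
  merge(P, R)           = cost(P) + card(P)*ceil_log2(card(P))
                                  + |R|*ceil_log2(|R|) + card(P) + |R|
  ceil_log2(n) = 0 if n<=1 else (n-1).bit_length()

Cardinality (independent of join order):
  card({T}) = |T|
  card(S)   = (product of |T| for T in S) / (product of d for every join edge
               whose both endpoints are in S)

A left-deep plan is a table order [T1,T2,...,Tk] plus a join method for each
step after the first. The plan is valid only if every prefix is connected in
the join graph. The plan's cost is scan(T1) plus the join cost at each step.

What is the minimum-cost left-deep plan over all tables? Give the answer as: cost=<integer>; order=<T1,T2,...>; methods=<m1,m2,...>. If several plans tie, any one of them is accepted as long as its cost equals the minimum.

cost=2920; order=B,C,A; methods=hash,hash

Selinger DP (subsets sized 1..n):
  {A}: scan cost=60, card=60
  {C}: scan cost=80, card=80
  {B}: scan cost=500, card=500
  {AC}: card=960; try (A,hash)→880, (C,merge)→1120, (A,merge)→1140, (C,hash)→1240, (C,nl)→4860, (A,nl)→4880; best=880 via (A,hash)
  {AB}: card=15000; try (A,hash)→1720, (B,merge)→5480, (A,merge)→5920, (B,hash)→9120, (B,nl)→30060, (A,nl)→30500; best=1720 via (A,hash)
  {BC}: card=80; try (C,hash)→2120, (B,merge)→5720, (C,merge)→6140, (B,hash)→9160, (B,nl)→40080, (C,nl)→40500; best=2120 via (C,hash)
  {ABC}: card=480; try (A,hash)→2920, (A,merge)→3180, (A,nl)→6920, (B,hash)→10840, (B,merge)→16440, (C,hash)→17840 …(+3); best=2920 via (A,hash)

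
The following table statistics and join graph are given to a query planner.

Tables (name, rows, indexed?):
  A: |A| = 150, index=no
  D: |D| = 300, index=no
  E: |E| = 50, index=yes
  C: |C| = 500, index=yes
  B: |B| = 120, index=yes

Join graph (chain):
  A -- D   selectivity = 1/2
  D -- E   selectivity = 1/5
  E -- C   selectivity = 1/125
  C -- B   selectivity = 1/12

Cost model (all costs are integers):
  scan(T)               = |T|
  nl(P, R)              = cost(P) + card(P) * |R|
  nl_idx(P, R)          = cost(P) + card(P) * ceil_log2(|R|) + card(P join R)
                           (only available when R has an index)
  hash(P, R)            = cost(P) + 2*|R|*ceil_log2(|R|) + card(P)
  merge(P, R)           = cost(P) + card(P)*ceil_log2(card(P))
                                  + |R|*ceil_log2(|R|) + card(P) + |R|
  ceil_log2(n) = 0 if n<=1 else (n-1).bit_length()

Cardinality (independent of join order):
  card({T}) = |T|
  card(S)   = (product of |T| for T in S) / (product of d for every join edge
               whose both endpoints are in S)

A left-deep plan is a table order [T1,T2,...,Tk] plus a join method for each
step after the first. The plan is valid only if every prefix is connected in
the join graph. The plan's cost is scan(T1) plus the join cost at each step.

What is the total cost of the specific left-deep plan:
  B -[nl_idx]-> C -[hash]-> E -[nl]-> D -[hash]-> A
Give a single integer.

734200

step 1: scan B: cost=120, card=120
step 2: join C via nl_idx
    card(P join C) = 120*500/(12) = 5000
    cost = 120 + 120*9 + 5000 = 6200
step 3: join E via hash
    card(P join E) = 5000*50/(125) = 2000
    cost = 6200 + 2*50*6 + 5000 = 11800
step 4: join D via nl
    card(P join D) = 2000*300/(5) = 120000
    cost = 11800 + 2000*300 = 611800
step 5: join A via hash
    card(P join A) = 120000*150/(2) = 9000000
    cost = 611800 + 2*150*8 + 120000 = 734200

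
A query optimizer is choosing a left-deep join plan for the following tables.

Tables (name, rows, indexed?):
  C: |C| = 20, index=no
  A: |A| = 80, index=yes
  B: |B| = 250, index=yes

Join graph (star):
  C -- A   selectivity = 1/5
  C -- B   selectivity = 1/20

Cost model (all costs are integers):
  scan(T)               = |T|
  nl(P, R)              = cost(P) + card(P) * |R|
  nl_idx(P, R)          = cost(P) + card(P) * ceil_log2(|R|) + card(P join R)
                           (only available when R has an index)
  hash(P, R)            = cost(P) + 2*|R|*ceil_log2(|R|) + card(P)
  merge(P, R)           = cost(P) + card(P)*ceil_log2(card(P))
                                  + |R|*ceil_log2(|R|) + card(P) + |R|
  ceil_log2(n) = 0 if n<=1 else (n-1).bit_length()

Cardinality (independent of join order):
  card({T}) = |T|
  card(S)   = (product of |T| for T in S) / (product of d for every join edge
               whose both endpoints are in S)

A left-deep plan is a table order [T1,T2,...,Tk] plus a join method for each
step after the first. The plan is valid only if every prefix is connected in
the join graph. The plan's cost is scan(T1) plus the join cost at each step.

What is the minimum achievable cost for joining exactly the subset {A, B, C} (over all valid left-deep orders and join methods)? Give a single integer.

Selinger DP over subsets of {A,B,C}:
  {C}: scan cost=20, card=20
  {A}: scan cost=80, card=80
  {B}: scan cost=250, card=250
  {AC}: card=320; try (C,hash)→360, (A,nl_idx)→480, (A,merge)→780, (C,merge)→840, (A,hash)→1160, (A,nl)→1620 …(+1); best=360 via (C,hash)
  {BC}: card=250; try (B,nl_idx)→430, (C,hash)→700, (B,merge)→2390, (C,merge)→2620, (B,hash)→4040, (B,nl)→5020 …(+1); best=430 via (B,nl_idx)
  {ABC}: card=4000; try (A,hash)→1800, (A,merge)→3320, (B,hash)→4680, (B,merge)→5810, (A,nl_idx)→6180, (B,nl_idx)→6920 …(+2); best=1800 via (A,hash)

1800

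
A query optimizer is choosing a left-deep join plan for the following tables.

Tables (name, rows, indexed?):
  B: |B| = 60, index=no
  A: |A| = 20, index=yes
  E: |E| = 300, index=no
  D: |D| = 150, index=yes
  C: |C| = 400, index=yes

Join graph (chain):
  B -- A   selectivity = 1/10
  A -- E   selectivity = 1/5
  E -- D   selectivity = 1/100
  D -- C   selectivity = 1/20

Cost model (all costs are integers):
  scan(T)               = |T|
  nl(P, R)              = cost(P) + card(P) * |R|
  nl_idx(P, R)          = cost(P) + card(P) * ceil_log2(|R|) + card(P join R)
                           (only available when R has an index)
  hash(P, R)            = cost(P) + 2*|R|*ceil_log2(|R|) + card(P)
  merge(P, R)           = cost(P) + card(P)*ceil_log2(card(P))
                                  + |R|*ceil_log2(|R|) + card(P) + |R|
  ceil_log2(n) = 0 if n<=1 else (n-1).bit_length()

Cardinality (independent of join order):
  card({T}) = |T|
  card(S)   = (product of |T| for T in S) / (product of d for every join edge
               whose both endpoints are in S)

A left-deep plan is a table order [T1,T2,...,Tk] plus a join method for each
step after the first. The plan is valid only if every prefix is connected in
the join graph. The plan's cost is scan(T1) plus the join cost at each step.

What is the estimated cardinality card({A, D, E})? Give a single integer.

1800

Tables in S: A(20), D(150), E(300)
Edges inside S: A-E(d=5), E-D(d=100)
numerator = 20 * 150 * 300 = 900000
denominator = 5 * 100 = 500
card(S) = 900000 / 500 = 1800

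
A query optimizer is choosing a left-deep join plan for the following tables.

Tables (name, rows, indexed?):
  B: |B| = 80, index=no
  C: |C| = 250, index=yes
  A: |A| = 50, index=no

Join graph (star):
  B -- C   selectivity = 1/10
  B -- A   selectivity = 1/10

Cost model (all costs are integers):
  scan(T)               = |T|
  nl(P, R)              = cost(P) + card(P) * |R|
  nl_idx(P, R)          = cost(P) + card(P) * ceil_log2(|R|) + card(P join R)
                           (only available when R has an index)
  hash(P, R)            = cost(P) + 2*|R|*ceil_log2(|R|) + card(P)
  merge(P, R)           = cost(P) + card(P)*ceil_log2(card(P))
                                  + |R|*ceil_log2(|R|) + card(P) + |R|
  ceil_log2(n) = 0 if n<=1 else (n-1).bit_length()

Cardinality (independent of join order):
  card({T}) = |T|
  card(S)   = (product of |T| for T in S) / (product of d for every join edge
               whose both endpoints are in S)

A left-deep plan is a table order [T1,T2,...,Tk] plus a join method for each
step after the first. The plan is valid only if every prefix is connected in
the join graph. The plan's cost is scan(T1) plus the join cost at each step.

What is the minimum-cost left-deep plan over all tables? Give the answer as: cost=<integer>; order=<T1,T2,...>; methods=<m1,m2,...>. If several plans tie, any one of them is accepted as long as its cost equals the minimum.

cost=4220; order=C,B,A; methods=hash,hash

Selinger DP (subsets sized 1..n):
  {B}: scan cost=80, card=80
  {C}: scan cost=250, card=250
  {A}: scan cost=50, card=50
  {BC}: card=2000; try (B,hash)→1620, (C,nl_idx)→2720, (C,merge)→2970, (B,merge)→3140, (C,hash)→4160, (C,nl)→20080 …(+1); best=1620 via (B,hash)
  {AB}: card=400; try (A,hash)→760, (B,merge)→1040, (A,merge)→1070, (B,hash)→1220, (B,nl)→4050, (A,nl)→4080; best=760 via (A,hash)
  {ABC}: card=10000; try (A,hash)→4220, (C,hash)→5160, (C,merge)→7010, (C,nl_idx)→13960, (A,merge)→25970, (C,nl)→100760 …(+1); best=4220 via (A,hash)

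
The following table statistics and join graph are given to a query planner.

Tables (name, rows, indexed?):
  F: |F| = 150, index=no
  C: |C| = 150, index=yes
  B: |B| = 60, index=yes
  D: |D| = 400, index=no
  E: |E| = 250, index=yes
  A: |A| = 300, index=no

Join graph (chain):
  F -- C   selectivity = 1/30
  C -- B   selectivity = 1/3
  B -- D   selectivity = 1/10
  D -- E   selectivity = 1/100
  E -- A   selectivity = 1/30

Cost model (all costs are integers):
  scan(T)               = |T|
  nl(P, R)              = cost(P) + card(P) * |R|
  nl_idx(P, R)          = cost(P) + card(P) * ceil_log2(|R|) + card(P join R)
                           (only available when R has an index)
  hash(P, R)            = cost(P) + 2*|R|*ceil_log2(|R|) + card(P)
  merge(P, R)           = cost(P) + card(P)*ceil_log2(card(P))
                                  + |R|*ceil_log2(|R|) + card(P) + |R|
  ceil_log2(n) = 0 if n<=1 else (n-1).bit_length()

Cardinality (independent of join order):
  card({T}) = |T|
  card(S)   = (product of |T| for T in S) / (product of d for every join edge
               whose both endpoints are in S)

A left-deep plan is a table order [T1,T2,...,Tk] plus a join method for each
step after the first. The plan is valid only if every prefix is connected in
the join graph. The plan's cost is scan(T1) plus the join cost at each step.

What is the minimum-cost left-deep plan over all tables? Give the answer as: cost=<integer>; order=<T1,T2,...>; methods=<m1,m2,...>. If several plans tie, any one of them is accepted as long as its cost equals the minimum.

cost=1822520; order=D,E,B,C,F,A; methods=nl_idx,hash,hash,hash,hash

Selinger DP (subsets sized 1..n):
  {F}: scan cost=150, card=150
  {C}: scan cost=150, card=150
  {B}: scan cost=60, card=60
  {D}: scan cost=400, card=400
  {E}: scan cost=250, card=250
  {A}: scan cost=300, card=300
  {CF}: card=750; try (C,nl_idx)→2100, (F,hash)→2700, (C,hash)→2700, (F,merge)→2850, (C,merge)→2850, (F,nl)→22650 …(+1); best=2100 via (C,nl_idx)
  {BC}: card=3000; try (B,hash)→1020, (C,merge)→1830, (B,merge)→1920, (C,hash)→2520, (C,nl_idx)→3540, (B,nl_idx)→4050 …(+2); best=1020 via (B,hash)
  {BD}: card=2400; try (B,hash)→1520, (D,merge)→4480, (B,merge)→4820, (B,nl_idx)→5200, (D,hash)→7320, (D,nl)→24060 …(+1); best=1520 via (B,hash)
  {DE}: card=1000; try (E,nl_idx)→4600, (E,hash)→4800, (D,merge)→6500, (E,merge)→6650, (D,hash)→7700, (D,nl)→100250 …(+1); best=4600 via (E,nl_idx)
  {AE}: card=2500; try (E,hash)→4600, (E,nl_idx)→5200, (A,merge)→5500, (E,merge)→5550, (A,hash)→5900, (A,nl)→75250 …(+1); best=4600 via (E,hash)
  {BCF}: card=15000; try (B,hash)→3570, (F,hash)→6420, (B,merge)→10770, (B,nl_idx)→21600, (F,merge)→41370, (B,nl)→47100 …(+1); best=3570 via (B,hash)
  {BCD}: card=120000; try (C,hash)→6320, (D,hash)→11220, (C,merge)→34070, (D,merge)→44020, (C,nl_idx)→140720, (C,nl)→361520 …(+1); best=6320 via (C,hash)
  {BDE}: card=6000; try (B,hash)→6320, (E,hash)→7920, (B,merge)→16020, (B,nl_idx)→16600, (E,nl_idx)→26720, (E,merge)→34970 …(+2); best=6320 via (B,hash)
  {ADE}: card=10000; try (A,hash)→11000, (D,hash)→14300, (A,merge)→18600, (D,merge)→41100, (A,nl)→304600, (D,nl)→1004600; best=11000 via (A,hash)
  {BCDF}: card=600000; try (D,hash)→25770, (F,hash)→128720, (D,merge)→232570, (F,merge)→2167670, (D,nl)→6003570, (F,nl)→18006320; best=25770 via (D,hash)
  {BCDE}: card=300000; try (C,hash)→14720, (C,merge)→91670, (E,hash)→130320, (C,nl_idx)→354320, (C,nl)→906320, (E,nl_idx)→1266320 …(+2); best=14720 via (C,hash)
  {ABDE}: card=60000; try (A,hash)→17720, (B,hash)→21720, (A,merge)→93320, (B,nl_idx)→131000, (B,merge)→161420, (B,nl)→611000 …(+1); best=17720 via (A,hash)
  {BCDEF}: card=1500000; try (F,hash)→317120, (E,hash)→629770, (F,merge)→6016070, (E,nl_idx)→6325770, (E,merge)→12628020, (F,nl)→45014720 …(+1); best=317120 via (F,hash)
  {ABCDE}: card=3000000; try (C,hash)→80120, (A,hash)→320120, (C,merge)→1039070, (C,nl_idx)→3497720, (A,merge)→6017720, (C,nl)→9017720 …(+1); best=80120 via (C,hash)
  {ABCDEF}: card=15000000; try (A,hash)→1822520, (F,hash)→3082520, (A,merge)→33320120, (F,merge)→69081470, (F,nl)→450080120, (A,nl)→450317120; best=1822520 via (A,hash)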